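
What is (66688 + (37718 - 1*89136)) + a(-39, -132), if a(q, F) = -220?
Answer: 15050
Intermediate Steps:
(66688 + (37718 - 1*89136)) + a(-39, -132) = (66688 + (37718 - 1*89136)) - 220 = (66688 + (37718 - 89136)) - 220 = (66688 - 51418) - 220 = 15270 - 220 = 15050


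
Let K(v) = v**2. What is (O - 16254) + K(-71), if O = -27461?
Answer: -38674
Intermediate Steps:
(O - 16254) + K(-71) = (-27461 - 16254) + (-71)**2 = -43715 + 5041 = -38674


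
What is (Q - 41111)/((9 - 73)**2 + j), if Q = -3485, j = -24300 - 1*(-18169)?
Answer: 44596/2035 ≈ 21.914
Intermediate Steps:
j = -6131 (j = -24300 + 18169 = -6131)
(Q - 41111)/((9 - 73)**2 + j) = (-3485 - 41111)/((9 - 73)**2 - 6131) = -44596/((-64)**2 - 6131) = -44596/(4096 - 6131) = -44596/(-2035) = -44596*(-1/2035) = 44596/2035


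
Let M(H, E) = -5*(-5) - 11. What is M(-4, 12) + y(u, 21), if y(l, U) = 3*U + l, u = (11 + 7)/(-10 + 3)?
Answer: 521/7 ≈ 74.429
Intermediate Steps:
M(H, E) = 14 (M(H, E) = 25 - 11 = 14)
u = -18/7 (u = 18/(-7) = 18*(-⅐) = -18/7 ≈ -2.5714)
y(l, U) = l + 3*U
M(-4, 12) + y(u, 21) = 14 + (-18/7 + 3*21) = 14 + (-18/7 + 63) = 14 + 423/7 = 521/7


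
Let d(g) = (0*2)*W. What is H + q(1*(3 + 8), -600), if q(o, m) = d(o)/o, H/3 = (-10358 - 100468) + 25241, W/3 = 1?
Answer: -256755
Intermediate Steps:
W = 3 (W = 3*1 = 3)
d(g) = 0 (d(g) = (0*2)*3 = 0*3 = 0)
H = -256755 (H = 3*((-10358 - 100468) + 25241) = 3*(-110826 + 25241) = 3*(-85585) = -256755)
q(o, m) = 0 (q(o, m) = 0/o = 0)
H + q(1*(3 + 8), -600) = -256755 + 0 = -256755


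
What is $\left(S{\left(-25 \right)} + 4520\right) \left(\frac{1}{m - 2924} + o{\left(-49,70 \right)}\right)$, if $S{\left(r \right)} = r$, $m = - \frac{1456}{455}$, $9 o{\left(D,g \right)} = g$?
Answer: $\frac{4605015125}{131724} \approx 34960.0$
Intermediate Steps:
$o{\left(D,g \right)} = \frac{g}{9}$
$m = - \frac{16}{5}$ ($m = \left(-1456\right) \frac{1}{455} = - \frac{16}{5} \approx -3.2$)
$\left(S{\left(-25 \right)} + 4520\right) \left(\frac{1}{m - 2924} + o{\left(-49,70 \right)}\right) = \left(-25 + 4520\right) \left(\frac{1}{- \frac{16}{5} - 2924} + \frac{1}{9} \cdot 70\right) = 4495 \left(\frac{1}{- \frac{14636}{5}} + \frac{70}{9}\right) = 4495 \left(- \frac{5}{14636} + \frac{70}{9}\right) = 4495 \cdot \frac{1024475}{131724} = \frac{4605015125}{131724}$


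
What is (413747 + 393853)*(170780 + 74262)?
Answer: 197895919200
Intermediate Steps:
(413747 + 393853)*(170780 + 74262) = 807600*245042 = 197895919200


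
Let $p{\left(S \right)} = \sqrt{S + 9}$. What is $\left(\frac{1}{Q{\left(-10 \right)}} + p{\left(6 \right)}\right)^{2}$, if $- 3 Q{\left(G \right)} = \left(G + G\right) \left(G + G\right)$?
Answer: $\frac{2400009}{160000} - \frac{3 \sqrt{15}}{200} \approx 14.942$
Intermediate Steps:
$p{\left(S \right)} = \sqrt{9 + S}$
$Q{\left(G \right)} = - \frac{4 G^{2}}{3}$ ($Q{\left(G \right)} = - \frac{\left(G + G\right) \left(G + G\right)}{3} = - \frac{2 G 2 G}{3} = - \frac{4 G^{2}}{3}$)
$\left(\frac{1}{Q{\left(-10 \right)}} + p{\left(6 \right)}\right)^{2} = \left(\frac{1}{\left(- \frac{4}{3}\right) \left(-10\right)^{2}} + \sqrt{9 + 6}\right)^{2} = \left(\frac{1}{\left(- \frac{4}{3}\right) 100} + \sqrt{15}\right)^{2} = \left(\frac{1}{- \frac{400}{3}} + \sqrt{15}\right)^{2} = \left(- \frac{3}{400} + \sqrt{15}\right)^{2}$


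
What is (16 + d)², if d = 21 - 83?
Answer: 2116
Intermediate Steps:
d = -62
(16 + d)² = (16 - 62)² = (-46)² = 2116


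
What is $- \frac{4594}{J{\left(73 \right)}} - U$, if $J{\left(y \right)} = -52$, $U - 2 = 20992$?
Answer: $- \frac{543547}{26} \approx -20906.0$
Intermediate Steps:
$U = 20994$ ($U = 2 + 20992 = 20994$)
$- \frac{4594}{J{\left(73 \right)}} - U = - \frac{4594}{-52} - 20994 = \left(-4594\right) \left(- \frac{1}{52}\right) - 20994 = \frac{2297}{26} - 20994 = - \frac{543547}{26}$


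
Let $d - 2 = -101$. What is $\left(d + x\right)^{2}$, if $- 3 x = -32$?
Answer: $\frac{70225}{9} \approx 7802.8$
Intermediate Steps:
$d = -99$ ($d = 2 - 101 = -99$)
$x = \frac{32}{3}$ ($x = \left(- \frac{1}{3}\right) \left(-32\right) = \frac{32}{3} \approx 10.667$)
$\left(d + x\right)^{2} = \left(-99 + \frac{32}{3}\right)^{2} = \left(- \frac{265}{3}\right)^{2} = \frac{70225}{9}$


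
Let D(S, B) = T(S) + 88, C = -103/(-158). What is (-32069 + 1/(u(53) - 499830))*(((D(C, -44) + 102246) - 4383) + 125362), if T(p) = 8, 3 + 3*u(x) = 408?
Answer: -511236608853268/71385 ≈ -7.1617e+9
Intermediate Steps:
u(x) = 135 (u(x) = -1 + (⅓)*408 = -1 + 136 = 135)
C = 103/158 (C = -103*(-1/158) = 103/158 ≈ 0.65190)
D(S, B) = 96 (D(S, B) = 8 + 88 = 96)
(-32069 + 1/(u(53) - 499830))*(((D(C, -44) + 102246) - 4383) + 125362) = (-32069 + 1/(135 - 499830))*(((96 + 102246) - 4383) + 125362) = (-32069 + 1/(-499695))*((102342 - 4383) + 125362) = (-32069 - 1/499695)*(97959 + 125362) = -16024718956/499695*223321 = -511236608853268/71385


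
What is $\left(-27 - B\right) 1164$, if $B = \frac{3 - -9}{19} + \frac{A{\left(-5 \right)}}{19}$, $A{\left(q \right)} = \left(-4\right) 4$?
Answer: $- \frac{592476}{19} \approx -31183.0$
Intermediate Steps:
$A{\left(q \right)} = -16$
$B = - \frac{4}{19}$ ($B = \frac{3 - -9}{19} - \frac{16}{19} = \left(3 + 9\right) \frac{1}{19} - \frac{16}{19} = 12 \cdot \frac{1}{19} - \frac{16}{19} = \frac{12}{19} - \frac{16}{19} = - \frac{4}{19} \approx -0.21053$)
$\left(-27 - B\right) 1164 = \left(-27 - - \frac{4}{19}\right) 1164 = \left(-27 + \frac{4}{19}\right) 1164 = \left(- \frac{509}{19}\right) 1164 = - \frac{592476}{19}$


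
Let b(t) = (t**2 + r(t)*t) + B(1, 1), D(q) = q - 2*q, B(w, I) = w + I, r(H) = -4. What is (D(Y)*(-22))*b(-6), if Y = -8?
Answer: -10912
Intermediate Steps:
B(w, I) = I + w
D(q) = -q
b(t) = 2 + t**2 - 4*t (b(t) = (t**2 - 4*t) + (1 + 1) = (t**2 - 4*t) + 2 = 2 + t**2 - 4*t)
(D(Y)*(-22))*b(-6) = (-1*(-8)*(-22))*(2 + (-6)**2 - 4*(-6)) = (8*(-22))*(2 + 36 + 24) = -176*62 = -10912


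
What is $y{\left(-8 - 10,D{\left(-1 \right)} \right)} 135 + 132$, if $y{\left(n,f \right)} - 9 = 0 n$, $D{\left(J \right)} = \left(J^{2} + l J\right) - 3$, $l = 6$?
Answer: $1347$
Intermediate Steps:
$D{\left(J \right)} = -3 + J^{2} + 6 J$ ($D{\left(J \right)} = \left(J^{2} + 6 J\right) - 3 = -3 + J^{2} + 6 J$)
$y{\left(n,f \right)} = 9$ ($y{\left(n,f \right)} = 9 + 0 n = 9 + 0 = 9$)
$y{\left(-8 - 10,D{\left(-1 \right)} \right)} 135 + 132 = 9 \cdot 135 + 132 = 1215 + 132 = 1347$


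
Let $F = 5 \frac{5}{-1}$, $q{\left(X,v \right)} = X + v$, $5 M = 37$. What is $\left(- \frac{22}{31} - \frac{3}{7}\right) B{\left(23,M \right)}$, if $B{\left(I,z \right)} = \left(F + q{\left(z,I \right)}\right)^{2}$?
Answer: $- \frac{180063}{5425} \approx -33.191$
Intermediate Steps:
$M = \frac{37}{5}$ ($M = \frac{1}{5} \cdot 37 = \frac{37}{5} \approx 7.4$)
$F = -25$ ($F = 5 \cdot 5 \left(-1\right) = 5 \left(-5\right) = -25$)
$B{\left(I,z \right)} = \left(-25 + I + z\right)^{2}$ ($B{\left(I,z \right)} = \left(-25 + \left(z + I\right)\right)^{2} = \left(-25 + \left(I + z\right)\right)^{2} = \left(-25 + I + z\right)^{2}$)
$\left(- \frac{22}{31} - \frac{3}{7}\right) B{\left(23,M \right)} = \left(- \frac{22}{31} - \frac{3}{7}\right) \left(-25 + 23 + \frac{37}{5}\right)^{2} = \left(\left(-22\right) \frac{1}{31} - \frac{3}{7}\right) \left(\frac{27}{5}\right)^{2} = \left(- \frac{22}{31} - \frac{3}{7}\right) \frac{729}{25} = \left(- \frac{247}{217}\right) \frac{729}{25} = - \frac{180063}{5425}$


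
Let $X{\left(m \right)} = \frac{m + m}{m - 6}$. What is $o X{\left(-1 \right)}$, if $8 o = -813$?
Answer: $- \frac{813}{28} \approx -29.036$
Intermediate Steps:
$X{\left(m \right)} = \frac{2 m}{-6 + m}$
$o = - \frac{813}{8}$ ($o = \frac{1}{8} \left(-813\right) = - \frac{813}{8} \approx -101.63$)
$o X{\left(-1 \right)} = - \frac{813 \cdot 2 \left(-1\right) \frac{1}{-6 - 1}}{8} = - \frac{813 \cdot 2 \left(-1\right) \frac{1}{-7}}{8} = - \frac{813 \cdot 2 \left(-1\right) \left(- \frac{1}{7}\right)}{8} = \left(- \frac{813}{8}\right) \frac{2}{7} = - \frac{813}{28}$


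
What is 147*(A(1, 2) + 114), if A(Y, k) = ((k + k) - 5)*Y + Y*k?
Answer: 16905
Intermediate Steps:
A(Y, k) = Y*k + Y*(-5 + 2*k) (A(Y, k) = (2*k - 5)*Y + Y*k = (-5 + 2*k)*Y + Y*k = Y*(-5 + 2*k) + Y*k = Y*k + Y*(-5 + 2*k))
147*(A(1, 2) + 114) = 147*(1*(-5 + 3*2) + 114) = 147*(1*(-5 + 6) + 114) = 147*(1*1 + 114) = 147*(1 + 114) = 147*115 = 16905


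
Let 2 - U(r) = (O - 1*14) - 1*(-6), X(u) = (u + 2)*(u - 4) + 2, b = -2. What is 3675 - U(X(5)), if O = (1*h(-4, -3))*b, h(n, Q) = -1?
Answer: 3667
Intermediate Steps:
X(u) = 2 + (-4 + u)*(2 + u) (X(u) = (2 + u)*(-4 + u) + 2 = (-4 + u)*(2 + u) + 2 = 2 + (-4 + u)*(2 + u))
O = 2 (O = (1*(-1))*(-2) = -1*(-2) = 2)
U(r) = 8 (U(r) = 2 - ((2 - 1*14) - 1*(-6)) = 2 - ((2 - 14) + 6) = 2 - (-12 + 6) = 2 - 1*(-6) = 2 + 6 = 8)
3675 - U(X(5)) = 3675 - 1*8 = 3675 - 8 = 3667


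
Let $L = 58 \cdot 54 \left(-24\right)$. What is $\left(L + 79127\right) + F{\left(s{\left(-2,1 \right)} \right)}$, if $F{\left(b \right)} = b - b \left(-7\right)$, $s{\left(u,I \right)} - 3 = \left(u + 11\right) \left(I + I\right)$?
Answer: $4127$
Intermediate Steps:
$s{\left(u,I \right)} = 3 + 2 I \left(11 + u\right)$ ($s{\left(u,I \right)} = 3 + \left(u + 11\right) \left(I + I\right) = 3 + \left(11 + u\right) 2 I = 3 + 2 I \left(11 + u\right)$)
$L = -75168$ ($L = 3132 \left(-24\right) = -75168$)
$F{\left(b \right)} = 8 b$ ($F{\left(b \right)} = b - - 7 b = b + 7 b = 8 b$)
$\left(L + 79127\right) + F{\left(s{\left(-2,1 \right)} \right)} = \left(-75168 + 79127\right) + 8 \left(3 + 22 \cdot 1 + 2 \cdot 1 \left(-2\right)\right) = 3959 + 8 \left(3 + 22 - 4\right) = 3959 + 8 \cdot 21 = 3959 + 168 = 4127$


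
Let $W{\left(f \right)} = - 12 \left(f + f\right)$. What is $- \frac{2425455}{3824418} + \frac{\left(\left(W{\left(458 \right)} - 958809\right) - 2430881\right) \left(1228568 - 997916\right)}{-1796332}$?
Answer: $\frac{249980840640704541}{572493702898} \approx 4.3665 \cdot 10^{5}$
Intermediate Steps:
$W{\left(f \right)} = - 24 f$ ($W{\left(f \right)} = - 12 \cdot 2 f = - 24 f$)
$- \frac{2425455}{3824418} + \frac{\left(\left(W{\left(458 \right)} - 958809\right) - 2430881\right) \left(1228568 - 997916\right)}{-1796332} = - \frac{2425455}{3824418} + \frac{\left(\left(\left(-24\right) 458 - 958809\right) - 2430881\right) \left(1228568 - 997916\right)}{-1796332} = \left(-2425455\right) \frac{1}{3824418} + \left(\left(-10992 - 958809\right) - 2430881\right) 230652 \left(- \frac{1}{1796332}\right) = - \frac{808485}{1274806} + \left(-969801 - 2430881\right) 230652 \left(- \frac{1}{1796332}\right) = - \frac{808485}{1274806} + \left(-3400682\right) 230652 \left(- \frac{1}{1796332}\right) = - \frac{808485}{1274806} - - \frac{196093526166}{449083} = - \frac{808485}{1274806} + \frac{196093526166}{449083} = \frac{249980840640704541}{572493702898}$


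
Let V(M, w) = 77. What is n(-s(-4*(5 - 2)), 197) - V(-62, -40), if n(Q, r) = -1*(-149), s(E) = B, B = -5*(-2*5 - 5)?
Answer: 72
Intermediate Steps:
B = 75 (B = -5*(-10 - 5) = -5*(-15) = 75)
s(E) = 75
n(Q, r) = 149
n(-s(-4*(5 - 2)), 197) - V(-62, -40) = 149 - 1*77 = 149 - 77 = 72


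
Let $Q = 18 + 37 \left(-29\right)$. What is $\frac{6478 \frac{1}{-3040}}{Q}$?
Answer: $\frac{3239}{1603600} \approx 0.0020198$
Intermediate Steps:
$Q = -1055$ ($Q = 18 - 1073 = -1055$)
$\frac{6478 \frac{1}{-3040}}{Q} = \frac{6478 \frac{1}{-3040}}{-1055} = 6478 \left(- \frac{1}{3040}\right) \left(- \frac{1}{1055}\right) = \left(- \frac{3239}{1520}\right) \left(- \frac{1}{1055}\right) = \frac{3239}{1603600}$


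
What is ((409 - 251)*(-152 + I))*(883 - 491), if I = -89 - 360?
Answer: -37223536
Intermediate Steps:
I = -449
((409 - 251)*(-152 + I))*(883 - 491) = ((409 - 251)*(-152 - 449))*(883 - 491) = (158*(-601))*392 = -94958*392 = -37223536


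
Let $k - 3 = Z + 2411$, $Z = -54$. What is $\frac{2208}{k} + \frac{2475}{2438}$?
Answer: $\frac{1403013}{719210} \approx 1.9508$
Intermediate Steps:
$k = 2360$ ($k = 3 + \left(-54 + 2411\right) = 3 + 2357 = 2360$)
$\frac{2208}{k} + \frac{2475}{2438} = \frac{2208}{2360} + \frac{2475}{2438} = 2208 \cdot \frac{1}{2360} + 2475 \cdot \frac{1}{2438} = \frac{276}{295} + \frac{2475}{2438} = \frac{1403013}{719210}$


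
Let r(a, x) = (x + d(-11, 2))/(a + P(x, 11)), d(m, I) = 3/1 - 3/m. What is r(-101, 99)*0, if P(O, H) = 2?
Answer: 0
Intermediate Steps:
d(m, I) = 3 - 3/m (d(m, I) = 3*1 - 3/m = 3 - 3/m)
r(a, x) = (36/11 + x)/(2 + a) (r(a, x) = (x + (3 - 3/(-11)))/(a + 2) = (x + (3 - 3*(-1/11)))/(2 + a) = (x + (3 + 3/11))/(2 + a) = (x + 36/11)/(2 + a) = (36/11 + x)/(2 + a))
r(-101, 99)*0 = ((36/11 + 99)/(2 - 101))*0 = ((1125/11)/(-99))*0 = -1/99*1125/11*0 = -125/121*0 = 0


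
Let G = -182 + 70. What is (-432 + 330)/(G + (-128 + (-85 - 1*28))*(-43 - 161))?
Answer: -51/24526 ≈ -0.0020794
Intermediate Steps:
G = -112
(-432 + 330)/(G + (-128 + (-85 - 1*28))*(-43 - 161)) = (-432 + 330)/(-112 + (-128 + (-85 - 1*28))*(-43 - 161)) = -102/(-112 + (-128 + (-85 - 28))*(-204)) = -102/(-112 + (-128 - 113)*(-204)) = -102/(-112 - 241*(-204)) = -102/(-112 + 49164) = -102/49052 = -102*1/49052 = -51/24526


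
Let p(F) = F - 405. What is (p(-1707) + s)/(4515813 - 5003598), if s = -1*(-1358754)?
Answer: -452214/162595 ≈ -2.7812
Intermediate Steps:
p(F) = -405 + F
s = 1358754
(p(-1707) + s)/(4515813 - 5003598) = ((-405 - 1707) + 1358754)/(4515813 - 5003598) = (-2112 + 1358754)/(-487785) = 1356642*(-1/487785) = -452214/162595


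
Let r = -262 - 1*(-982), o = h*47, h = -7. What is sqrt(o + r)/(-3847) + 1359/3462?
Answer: 453/1154 - sqrt(391)/3847 ≈ 0.38741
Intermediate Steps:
o = -329 (o = -7*47 = -329)
r = 720 (r = -262 + 982 = 720)
sqrt(o + r)/(-3847) + 1359/3462 = sqrt(-329 + 720)/(-3847) + 1359/3462 = sqrt(391)*(-1/3847) + 1359*(1/3462) = -sqrt(391)/3847 + 453/1154 = 453/1154 - sqrt(391)/3847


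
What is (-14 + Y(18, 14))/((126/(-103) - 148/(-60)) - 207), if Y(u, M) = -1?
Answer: 23175/317894 ≈ 0.072902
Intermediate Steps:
(-14 + Y(18, 14))/((126/(-103) - 148/(-60)) - 207) = (-14 - 1)/((126/(-103) - 148/(-60)) - 207) = -15/((126*(-1/103) - 148*(-1/60)) - 207) = -15/((-126/103 + 37/15) - 207) = -15/(1921/1545 - 207) = -15/(-317894/1545) = -15*(-1545/317894) = 23175/317894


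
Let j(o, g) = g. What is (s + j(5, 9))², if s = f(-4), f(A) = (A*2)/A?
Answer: 121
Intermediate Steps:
f(A) = 2 (f(A) = (2*A)/A = 2)
s = 2
(s + j(5, 9))² = (2 + 9)² = 11² = 121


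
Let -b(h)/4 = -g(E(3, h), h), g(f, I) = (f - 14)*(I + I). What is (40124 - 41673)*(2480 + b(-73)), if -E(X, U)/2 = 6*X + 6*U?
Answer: 743371296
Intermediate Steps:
E(X, U) = -12*U - 12*X (E(X, U) = -2*(6*X + 6*U) = -2*(6*U + 6*X) = -12*U - 12*X)
g(f, I) = 2*I*(-14 + f) (g(f, I) = (-14 + f)*(2*I) = 2*I*(-14 + f))
b(h) = 8*h*(-50 - 12*h) (b(h) = -(-4)*2*h*(-14 + (-12*h - 12*3)) = -(-4)*2*h*(-14 + (-12*h - 36)) = -(-4)*2*h*(-14 + (-36 - 12*h)) = -(-4)*2*h*(-50 - 12*h) = -(-8)*h*(-50 - 12*h) = 8*h*(-50 - 12*h))
(40124 - 41673)*(2480 + b(-73)) = (40124 - 41673)*(2480 - 16*(-73)*(25 + 6*(-73))) = -1549*(2480 - 16*(-73)*(25 - 438)) = -1549*(2480 - 16*(-73)*(-413)) = -1549*(2480 - 482384) = -1549*(-479904) = 743371296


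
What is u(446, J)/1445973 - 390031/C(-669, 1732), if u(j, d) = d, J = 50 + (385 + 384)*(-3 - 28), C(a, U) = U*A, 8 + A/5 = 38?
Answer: -63350519707/41740420600 ≈ -1.5177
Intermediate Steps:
A = 150 (A = -40 + 5*38 = -40 + 190 = 150)
C(a, U) = 150*U (C(a, U) = U*150 = 150*U)
J = -23789 (J = 50 + 769*(-31) = 50 - 23839 = -23789)
u(446, J)/1445973 - 390031/C(-669, 1732) = -23789/1445973 - 390031/(150*1732) = -23789*1/1445973 - 390031/259800 = -23789/1445973 - 390031*1/259800 = -23789/1445973 - 390031/259800 = -63350519707/41740420600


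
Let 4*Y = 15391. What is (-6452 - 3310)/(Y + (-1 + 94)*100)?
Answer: -39048/52591 ≈ -0.74248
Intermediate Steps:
Y = 15391/4 (Y = (1/4)*15391 = 15391/4 ≈ 3847.8)
(-6452 - 3310)/(Y + (-1 + 94)*100) = (-6452 - 3310)/(15391/4 + (-1 + 94)*100) = -9762/(15391/4 + 93*100) = -9762/(15391/4 + 9300) = -9762/52591/4 = -9762*4/52591 = -39048/52591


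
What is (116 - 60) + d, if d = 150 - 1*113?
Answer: 93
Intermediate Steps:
d = 37 (d = 150 - 113 = 37)
(116 - 60) + d = (116 - 60) + 37 = 56 + 37 = 93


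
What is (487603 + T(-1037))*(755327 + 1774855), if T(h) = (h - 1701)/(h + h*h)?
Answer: 8955604891853847/7259 ≈ 1.2337e+12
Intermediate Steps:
T(h) = (-1701 + h)/(h + h²)
(487603 + T(-1037))*(755327 + 1774855) = (487603 + (-1701 - 1037)/((-1037)*(1 - 1037)))*(755327 + 1774855) = (487603 - 1/1037*(-2738)/(-1036))*2530182 = (487603 - 1/1037*(-1/1036)*(-2738))*2530182 = (487603 - 37/14518)*2530182 = (7079020317/14518)*2530182 = 8955604891853847/7259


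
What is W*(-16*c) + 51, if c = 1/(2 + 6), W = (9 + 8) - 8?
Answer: 33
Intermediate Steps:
W = 9 (W = 17 - 8 = 9)
c = ⅛ (c = 1/8 = ⅛ ≈ 0.12500)
W*(-16*c) + 51 = 9*(-16*⅛) + 51 = 9*(-2) + 51 = -18 + 51 = 33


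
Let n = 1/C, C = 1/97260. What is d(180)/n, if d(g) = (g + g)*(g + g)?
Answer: 2160/1621 ≈ 1.3325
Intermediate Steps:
C = 1/97260 ≈ 1.0282e-5
d(g) = 4*g² (d(g) = (2*g)*(2*g) = 4*g²)
n = 97260 (n = 1/(1/97260) = 97260)
d(180)/n = (4*180²)/97260 = (4*32400)*(1/97260) = 129600*(1/97260) = 2160/1621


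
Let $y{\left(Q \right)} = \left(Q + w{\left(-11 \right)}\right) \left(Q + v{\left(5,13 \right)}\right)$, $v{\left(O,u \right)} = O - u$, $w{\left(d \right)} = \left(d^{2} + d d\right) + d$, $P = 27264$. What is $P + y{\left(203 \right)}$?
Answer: $111894$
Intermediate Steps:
$w{\left(d \right)} = d + 2 d^{2}$ ($w{\left(d \right)} = \left(d^{2} + d^{2}\right) + d = 2 d^{2} + d = d + 2 d^{2}$)
$y{\left(Q \right)} = \left(-8 + Q\right) \left(231 + Q\right)$ ($y{\left(Q \right)} = \left(Q - 11 \left(1 + 2 \left(-11\right)\right)\right) \left(Q + \left(5 - 13\right)\right) = \left(Q - 11 \left(1 - 22\right)\right) \left(Q + \left(5 - 13\right)\right) = \left(Q - -231\right) \left(Q - 8\right) = \left(Q + 231\right) \left(-8 + Q\right) = \left(231 + Q\right) \left(-8 + Q\right) = \left(-8 + Q\right) \left(231 + Q\right)$)
$P + y{\left(203 \right)} = 27264 + \left(-1848 + 203^{2} + 223 \cdot 203\right) = 27264 + \left(-1848 + 41209 + 45269\right) = 27264 + 84630 = 111894$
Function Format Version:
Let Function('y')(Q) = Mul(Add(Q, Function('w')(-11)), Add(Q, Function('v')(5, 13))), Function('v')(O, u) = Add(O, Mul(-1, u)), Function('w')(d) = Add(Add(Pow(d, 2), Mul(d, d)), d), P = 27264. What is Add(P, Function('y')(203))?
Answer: 111894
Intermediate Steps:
Function('w')(d) = Add(d, Mul(2, Pow(d, 2))) (Function('w')(d) = Add(Add(Pow(d, 2), Pow(d, 2)), d) = Add(Mul(2, Pow(d, 2)), d) = Add(d, Mul(2, Pow(d, 2))))
Function('y')(Q) = Mul(Add(-8, Q), Add(231, Q)) (Function('y')(Q) = Mul(Add(Q, Mul(-11, Add(1, Mul(2, -11)))), Add(Q, Add(5, Mul(-1, 13)))) = Mul(Add(Q, Mul(-11, Add(1, -22))), Add(Q, Add(5, -13))) = Mul(Add(Q, Mul(-11, -21)), Add(Q, -8)) = Mul(Add(Q, 231), Add(-8, Q)) = Mul(Add(231, Q), Add(-8, Q)) = Mul(Add(-8, Q), Add(231, Q)))
Add(P, Function('y')(203)) = Add(27264, Add(-1848, Pow(203, 2), Mul(223, 203))) = Add(27264, Add(-1848, 41209, 45269)) = Add(27264, 84630) = 111894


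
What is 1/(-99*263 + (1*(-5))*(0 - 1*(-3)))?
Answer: -1/26052 ≈ -3.8385e-5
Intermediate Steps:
1/(-99*263 + (1*(-5))*(0 - 1*(-3))) = 1/(-26037 - 5*(0 + 3)) = 1/(-26037 - 5*3) = 1/(-26037 - 15) = 1/(-26052) = -1/26052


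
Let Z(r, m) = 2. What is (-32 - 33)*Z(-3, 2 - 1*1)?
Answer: -130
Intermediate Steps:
(-32 - 33)*Z(-3, 2 - 1*1) = (-32 - 33)*2 = -65*2 = -130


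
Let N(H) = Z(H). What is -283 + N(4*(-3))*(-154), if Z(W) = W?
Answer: 1565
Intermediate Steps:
N(H) = H
-283 + N(4*(-3))*(-154) = -283 + (4*(-3))*(-154) = -283 - 12*(-154) = -283 + 1848 = 1565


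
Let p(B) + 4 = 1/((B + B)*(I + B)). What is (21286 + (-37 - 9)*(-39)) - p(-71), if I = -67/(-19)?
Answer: 4202303677/182044 ≈ 23084.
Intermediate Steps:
I = 67/19 (I = -67*(-1/19) = 67/19 ≈ 3.5263)
p(B) = -4 + 1/(2*B*(67/19 + B)) (p(B) = -4 + 1/((B + B)*(67/19 + B)) = -4 + 1/((2*B)*(67/19 + B)) = -4 + 1/(2*B*(67/19 + B)))
(21286 + (-37 - 9)*(-39)) - p(-71) = (21286 + (-37 - 9)*(-39)) - (19 - 536*(-71) - 152*(-71)²)/(2*(-71)*(67 + 19*(-71))) = (21286 - 46*(-39)) - (-1)*(19 + 38056 - 152*5041)/(2*71*(67 - 1349)) = (21286 + 1794) - (-1)*(19 + 38056 - 766232)/(2*71*(-1282)) = 23080 - (-1)*(-1)*(-728157)/(2*71*1282) = 23080 - 1*(-728157/182044) = 23080 + 728157/182044 = 4202303677/182044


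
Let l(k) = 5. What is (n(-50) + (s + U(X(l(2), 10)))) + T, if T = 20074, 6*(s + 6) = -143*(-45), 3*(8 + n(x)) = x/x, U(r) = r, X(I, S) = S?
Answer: 126857/6 ≈ 21143.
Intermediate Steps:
n(x) = -23/3 (n(x) = -8 + (x/x)/3 = -8 + (1/3)*1 = -8 + 1/3 = -23/3)
s = 2133/2 (s = -6 + (-143*(-45))/6 = -6 + (1/6)*6435 = -6 + 2145/2 = 2133/2 ≈ 1066.5)
(n(-50) + (s + U(X(l(2), 10)))) + T = (-23/3 + (2133/2 + 10)) + 20074 = (-23/3 + 2153/2) + 20074 = 6413/6 + 20074 = 126857/6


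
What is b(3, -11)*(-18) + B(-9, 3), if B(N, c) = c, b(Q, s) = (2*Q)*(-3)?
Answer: 327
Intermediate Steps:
b(Q, s) = -6*Q
b(3, -11)*(-18) + B(-9, 3) = -6*3*(-18) + 3 = -18*(-18) + 3 = 324 + 3 = 327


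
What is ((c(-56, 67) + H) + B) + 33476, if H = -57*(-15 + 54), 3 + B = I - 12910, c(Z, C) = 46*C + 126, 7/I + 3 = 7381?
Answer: 22711593/1054 ≈ 21548.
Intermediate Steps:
I = 1/1054 (I = 7/(-3 + 7381) = 7/7378 = 7*(1/7378) = 1/1054 ≈ 0.00094877)
c(Z, C) = 126 + 46*C
B = -13610301/1054 (B = -3 + (1/1054 - 12910) = -3 - 13607139/1054 = -13610301/1054 ≈ -12913.)
H = -2223 (H = -57*39 = -2223)
((c(-56, 67) + H) + B) + 33476 = (((126 + 46*67) - 2223) - 13610301/1054) + 33476 = (((126 + 3082) - 2223) - 13610301/1054) + 33476 = ((3208 - 2223) - 13610301/1054) + 33476 = (985 - 13610301/1054) + 33476 = -12572111/1054 + 33476 = 22711593/1054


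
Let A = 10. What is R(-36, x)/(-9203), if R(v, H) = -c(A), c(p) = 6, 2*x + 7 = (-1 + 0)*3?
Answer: 6/9203 ≈ 0.00065196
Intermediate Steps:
x = -5 (x = -7/2 + ((-1 + 0)*3)/2 = -7/2 + (-1*3)/2 = -7/2 + (½)*(-3) = -7/2 - 3/2 = -5)
R(v, H) = -6 (R(v, H) = -1*6 = -6)
R(-36, x)/(-9203) = -6/(-9203) = -6*(-1/9203) = 6/9203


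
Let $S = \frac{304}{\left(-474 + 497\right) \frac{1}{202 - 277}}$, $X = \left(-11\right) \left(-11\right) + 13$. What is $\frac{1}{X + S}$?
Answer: $- \frac{23}{19718} \approx -0.0011664$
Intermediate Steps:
$X = 134$ ($X = 121 + 13 = 134$)
$S = - \frac{22800}{23}$ ($S = \frac{304}{23 \frac{1}{-75}} = \frac{304}{23 \left(- \frac{1}{75}\right)} = \frac{304}{- \frac{23}{75}} = 304 \left(- \frac{75}{23}\right) = - \frac{22800}{23} \approx -991.3$)
$\frac{1}{X + S} = \frac{1}{134 - \frac{22800}{23}} = \frac{1}{- \frac{19718}{23}} = - \frac{23}{19718}$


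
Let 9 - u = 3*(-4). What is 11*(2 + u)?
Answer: 253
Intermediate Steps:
u = 21 (u = 9 - 3*(-4) = 9 - 1*(-12) = 9 + 12 = 21)
11*(2 + u) = 11*(2 + 21) = 11*23 = 253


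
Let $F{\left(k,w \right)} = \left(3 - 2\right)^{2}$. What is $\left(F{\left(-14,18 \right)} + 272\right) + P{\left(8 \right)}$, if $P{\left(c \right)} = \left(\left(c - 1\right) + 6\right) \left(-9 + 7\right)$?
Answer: $247$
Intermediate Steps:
$F{\left(k,w \right)} = 1$ ($F{\left(k,w \right)} = 1^{2} = 1$)
$P{\left(c \right)} = -10 - 2 c$ ($P{\left(c \right)} = \left(\left(-1 + c\right) + 6\right) \left(-2\right) = \left(5 + c\right) \left(-2\right) = -10 - 2 c$)
$\left(F{\left(-14,18 \right)} + 272\right) + P{\left(8 \right)} = \left(1 + 272\right) - 26 = 273 - 26 = 247$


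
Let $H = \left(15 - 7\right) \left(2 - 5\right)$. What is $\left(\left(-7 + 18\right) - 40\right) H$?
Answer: $696$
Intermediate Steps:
$H = -24$ ($H = 8 \left(-3\right) = -24$)
$\left(\left(-7 + 18\right) - 40\right) H = \left(\left(-7 + 18\right) - 40\right) \left(-24\right) = \left(11 - 40\right) \left(-24\right) = \left(-29\right) \left(-24\right) = 696$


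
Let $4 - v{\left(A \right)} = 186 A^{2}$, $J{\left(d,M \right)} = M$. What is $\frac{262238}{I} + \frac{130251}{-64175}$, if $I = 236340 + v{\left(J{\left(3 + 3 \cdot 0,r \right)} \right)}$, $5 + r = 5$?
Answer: $- \frac{6977459347}{7583688100} \approx -0.92006$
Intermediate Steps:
$r = 0$ ($r = -5 + 5 = 0$)
$v{\left(A \right)} = 4 - 186 A^{2}$
$I = 236344$ ($I = 236340 + \left(4 - 186 \cdot 0^{2}\right) = 236340 + \left(4 - 0\right) = 236340 + \left(4 + 0\right) = 236340 + 4 = 236344$)
$\frac{262238}{I} + \frac{130251}{-64175} = \frac{262238}{236344} + \frac{130251}{-64175} = 262238 \cdot \frac{1}{236344} + 130251 \left(- \frac{1}{64175}\right) = \frac{131119}{118172} - \frac{130251}{64175} = - \frac{6977459347}{7583688100}$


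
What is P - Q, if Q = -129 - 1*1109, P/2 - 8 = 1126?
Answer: 3506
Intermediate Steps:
P = 2268 (P = 16 + 2*1126 = 16 + 2252 = 2268)
Q = -1238 (Q = -129 - 1109 = -1238)
P - Q = 2268 - 1*(-1238) = 2268 + 1238 = 3506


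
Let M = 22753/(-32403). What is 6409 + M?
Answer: 207648074/32403 ≈ 6408.3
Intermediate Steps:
M = -22753/32403 (M = 22753*(-1/32403) = -22753/32403 ≈ -0.70219)
6409 + M = 6409 - 22753/32403 = 207648074/32403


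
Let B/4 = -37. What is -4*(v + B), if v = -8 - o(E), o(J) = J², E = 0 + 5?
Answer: 724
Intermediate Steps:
B = -148 (B = 4*(-37) = -148)
E = 5
v = -33 (v = -8 - 1*5² = -8 - 1*25 = -8 - 25 = -33)
-4*(v + B) = -4*(-33 - 148) = -4*(-181) = 724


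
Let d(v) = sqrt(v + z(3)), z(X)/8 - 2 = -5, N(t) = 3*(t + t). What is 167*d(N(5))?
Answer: 167*sqrt(6) ≈ 409.06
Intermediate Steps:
N(t) = 6*t (N(t) = 3*(2*t) = 6*t)
z(X) = -24 (z(X) = 16 + 8*(-5) = 16 - 40 = -24)
d(v) = sqrt(-24 + v) (d(v) = sqrt(v - 24) = sqrt(-24 + v))
167*d(N(5)) = 167*sqrt(-24 + 6*5) = 167*sqrt(-24 + 30) = 167*sqrt(6)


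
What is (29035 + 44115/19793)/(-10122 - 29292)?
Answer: -287366935/390060651 ≈ -0.73672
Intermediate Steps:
(29035 + 44115/19793)/(-10122 - 29292) = (29035 + 44115*(1/19793))/(-39414) = (29035 + 44115/19793)*(-1/39414) = (574733870/19793)*(-1/39414) = -287366935/390060651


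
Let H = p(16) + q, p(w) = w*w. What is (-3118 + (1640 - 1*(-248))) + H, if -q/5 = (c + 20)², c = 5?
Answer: -4099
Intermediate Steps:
p(w) = w²
q = -3125 (q = -5*(5 + 20)² = -5*25² = -5*625 = -3125)
H = -2869 (H = 16² - 3125 = 256 - 3125 = -2869)
(-3118 + (1640 - 1*(-248))) + H = (-3118 + (1640 - 1*(-248))) - 2869 = (-3118 + (1640 + 248)) - 2869 = (-3118 + 1888) - 2869 = -1230 - 2869 = -4099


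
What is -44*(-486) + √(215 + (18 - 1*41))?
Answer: 21384 + 8*√3 ≈ 21398.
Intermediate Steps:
-44*(-486) + √(215 + (18 - 1*41)) = 21384 + √(215 + (18 - 41)) = 21384 + √(215 - 23) = 21384 + √192 = 21384 + 8*√3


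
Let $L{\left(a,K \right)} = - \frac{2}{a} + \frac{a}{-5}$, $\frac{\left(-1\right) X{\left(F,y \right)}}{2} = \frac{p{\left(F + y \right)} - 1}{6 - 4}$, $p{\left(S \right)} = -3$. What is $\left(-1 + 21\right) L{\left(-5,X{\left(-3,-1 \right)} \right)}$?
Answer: $28$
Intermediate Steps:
$X{\left(F,y \right)} = 4$ ($X{\left(F,y \right)} = - 2 \frac{-3 - 1}{6 - 4} = - 2 \left(- \frac{4}{2}\right) = - 2 \left(\left(-4\right) \frac{1}{2}\right) = \left(-2\right) \left(-2\right) = 4$)
$L{\left(a,K \right)} = - \frac{2}{a} - \frac{a}{5}$ ($L{\left(a,K \right)} = - \frac{2}{a} + a \left(- \frac{1}{5}\right) = - \frac{2}{a} - \frac{a}{5}$)
$\left(-1 + 21\right) L{\left(-5,X{\left(-3,-1 \right)} \right)} = \left(-1 + 21\right) \left(- \frac{2}{-5} - -1\right) = 20 \left(\left(-2\right) \left(- \frac{1}{5}\right) + 1\right) = 20 \left(\frac{2}{5} + 1\right) = 20 \cdot \frac{7}{5} = 28$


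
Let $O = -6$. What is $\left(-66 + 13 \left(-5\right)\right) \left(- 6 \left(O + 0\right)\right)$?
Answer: $-4716$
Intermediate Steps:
$\left(-66 + 13 \left(-5\right)\right) \left(- 6 \left(O + 0\right)\right) = \left(-66 + 13 \left(-5\right)\right) \left(- 6 \left(-6 + 0\right)\right) = \left(-66 - 65\right) \left(\left(-6\right) \left(-6\right)\right) = \left(-131\right) 36 = -4716$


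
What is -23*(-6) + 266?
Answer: 404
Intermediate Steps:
-23*(-6) + 266 = 138 + 266 = 404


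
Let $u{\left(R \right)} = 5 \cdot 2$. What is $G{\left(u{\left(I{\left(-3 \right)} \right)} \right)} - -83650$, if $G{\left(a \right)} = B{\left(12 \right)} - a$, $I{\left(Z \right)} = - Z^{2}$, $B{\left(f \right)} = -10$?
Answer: $83630$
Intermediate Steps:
$u{\left(R \right)} = 10$
$G{\left(a \right)} = -10 - a$
$G{\left(u{\left(I{\left(-3 \right)} \right)} \right)} - -83650 = \left(-10 - 10\right) - -83650 = \left(-10 - 10\right) + 83650 = -20 + 83650 = 83630$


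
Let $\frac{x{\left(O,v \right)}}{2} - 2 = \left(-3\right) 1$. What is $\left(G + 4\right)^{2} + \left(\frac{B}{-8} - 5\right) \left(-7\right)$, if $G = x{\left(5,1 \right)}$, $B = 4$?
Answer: $\frac{85}{2} \approx 42.5$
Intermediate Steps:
$x{\left(O,v \right)} = -2$ ($x{\left(O,v \right)} = 4 + 2 \left(\left(-3\right) 1\right) = 4 + 2 \left(-3\right) = 4 - 6 = -2$)
$G = -2$
$\left(G + 4\right)^{2} + \left(\frac{B}{-8} - 5\right) \left(-7\right) = \left(-2 + 4\right)^{2} + \left(\frac{4}{-8} - 5\right) \left(-7\right) = 2^{2} + \left(4 \left(- \frac{1}{8}\right) - 5\right) \left(-7\right) = 4 + \left(- \frac{1}{2} - 5\right) \left(-7\right) = 4 - - \frac{77}{2} = 4 + \frac{77}{2} = \frac{85}{2}$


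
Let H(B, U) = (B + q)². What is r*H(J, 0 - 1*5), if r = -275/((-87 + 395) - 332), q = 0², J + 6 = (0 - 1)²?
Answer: 6875/24 ≈ 286.46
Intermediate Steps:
J = -5 (J = -6 + (0 - 1)² = -6 + (-1)² = -6 + 1 = -5)
q = 0
H(B, U) = B² (H(B, U) = (B + 0)² = B²)
r = 275/24 (r = -275/(308 - 332) = -275/(-24) = -275*(-1/24) = 275/24 ≈ 11.458)
r*H(J, 0 - 1*5) = (275/24)*(-5)² = (275/24)*25 = 6875/24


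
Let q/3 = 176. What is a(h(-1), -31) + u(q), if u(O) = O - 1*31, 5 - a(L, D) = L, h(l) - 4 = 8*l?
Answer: 506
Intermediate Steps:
h(l) = 4 + 8*l
a(L, D) = 5 - L
q = 528 (q = 3*176 = 528)
u(O) = -31 + O (u(O) = O - 31 = -31 + O)
a(h(-1), -31) + u(q) = (5 - (4 + 8*(-1))) + (-31 + 528) = (5 - (4 - 8)) + 497 = (5 - 1*(-4)) + 497 = (5 + 4) + 497 = 9 + 497 = 506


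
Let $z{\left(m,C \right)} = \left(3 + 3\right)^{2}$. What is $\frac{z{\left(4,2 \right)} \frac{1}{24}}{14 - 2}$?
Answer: $\frac{1}{8} \approx 0.125$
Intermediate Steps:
$z{\left(m,C \right)} = 36$ ($z{\left(m,C \right)} = 6^{2} = 36$)
$\frac{z{\left(4,2 \right)} \frac{1}{24}}{14 - 2} = \frac{36 \cdot \frac{1}{24}}{14 - 2} = \frac{36 \cdot \frac{1}{24}}{12} = \frac{3}{2} \cdot \frac{1}{12} = \frac{1}{8}$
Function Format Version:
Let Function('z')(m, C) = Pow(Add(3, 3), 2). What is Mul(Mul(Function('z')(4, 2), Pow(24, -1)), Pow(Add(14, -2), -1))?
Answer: Rational(1, 8) ≈ 0.12500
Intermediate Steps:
Function('z')(m, C) = 36 (Function('z')(m, C) = Pow(6, 2) = 36)
Mul(Mul(Function('z')(4, 2), Pow(24, -1)), Pow(Add(14, -2), -1)) = Mul(Mul(36, Pow(24, -1)), Pow(Add(14, -2), -1)) = Mul(Mul(36, Rational(1, 24)), Pow(12, -1)) = Mul(Rational(3, 2), Rational(1, 12)) = Rational(1, 8)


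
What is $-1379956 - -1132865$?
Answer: $-247091$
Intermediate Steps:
$-1379956 - -1132865 = -1379956 + 1132865 = -247091$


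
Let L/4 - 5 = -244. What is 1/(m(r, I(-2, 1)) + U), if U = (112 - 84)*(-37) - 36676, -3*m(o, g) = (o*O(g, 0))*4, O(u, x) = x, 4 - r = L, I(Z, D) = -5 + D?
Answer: -1/37712 ≈ -2.6517e-5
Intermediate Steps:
L = -956 (L = 20 + 4*(-244) = 20 - 976 = -956)
r = 960 (r = 4 - 1*(-956) = 4 + 956 = 960)
m(o, g) = 0 (m(o, g) = -o*0*4/3 = -0*4 = -⅓*0 = 0)
U = -37712 (U = 28*(-37) - 36676 = -1036 - 36676 = -37712)
1/(m(r, I(-2, 1)) + U) = 1/(0 - 37712) = 1/(-37712) = -1/37712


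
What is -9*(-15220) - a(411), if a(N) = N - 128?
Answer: 136697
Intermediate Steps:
a(N) = -128 + N
-9*(-15220) - a(411) = -9*(-15220) - (-128 + 411) = 136980 - 1*283 = 136980 - 283 = 136697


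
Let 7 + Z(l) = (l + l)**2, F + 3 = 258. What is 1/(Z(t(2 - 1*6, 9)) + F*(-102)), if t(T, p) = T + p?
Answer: -1/25917 ≈ -3.8585e-5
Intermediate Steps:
F = 255 (F = -3 + 258 = 255)
Z(l) = -7 + 4*l**2 (Z(l) = -7 + (l + l)**2 = -7 + (2*l)**2 = -7 + 4*l**2)
1/(Z(t(2 - 1*6, 9)) + F*(-102)) = 1/((-7 + 4*((2 - 1*6) + 9)**2) + 255*(-102)) = 1/((-7 + 4*((2 - 6) + 9)**2) - 26010) = 1/((-7 + 4*(-4 + 9)**2) - 26010) = 1/((-7 + 4*5**2) - 26010) = 1/((-7 + 4*25) - 26010) = 1/((-7 + 100) - 26010) = 1/(93 - 26010) = 1/(-25917) = -1/25917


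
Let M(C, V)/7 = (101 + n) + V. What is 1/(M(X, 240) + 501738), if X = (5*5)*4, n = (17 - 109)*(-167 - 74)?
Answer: 1/659329 ≈ 1.5167e-6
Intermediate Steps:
n = 22172 (n = -92*(-241) = 22172)
X = 100 (X = 25*4 = 100)
M(C, V) = 155911 + 7*V (M(C, V) = 7*((101 + 22172) + V) = 7*(22273 + V) = 155911 + 7*V)
1/(M(X, 240) + 501738) = 1/((155911 + 7*240) + 501738) = 1/((155911 + 1680) + 501738) = 1/(157591 + 501738) = 1/659329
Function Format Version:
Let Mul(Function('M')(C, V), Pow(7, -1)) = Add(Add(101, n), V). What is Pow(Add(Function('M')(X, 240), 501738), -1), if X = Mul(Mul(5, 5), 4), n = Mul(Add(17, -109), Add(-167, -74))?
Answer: Rational(1, 659329) ≈ 1.5167e-6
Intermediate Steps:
n = 22172 (n = Mul(-92, -241) = 22172)
X = 100 (X = Mul(25, 4) = 100)
Function('M')(C, V) = Add(155911, Mul(7, V)) (Function('M')(C, V) = Mul(7, Add(Add(101, 22172), V)) = Mul(7, Add(22273, V)) = Add(155911, Mul(7, V)))
Pow(Add(Function('M')(X, 240), 501738), -1) = Pow(Add(Add(155911, Mul(7, 240)), 501738), -1) = Pow(Add(Add(155911, 1680), 501738), -1) = Pow(Add(157591, 501738), -1) = Pow(659329, -1) = Rational(1, 659329)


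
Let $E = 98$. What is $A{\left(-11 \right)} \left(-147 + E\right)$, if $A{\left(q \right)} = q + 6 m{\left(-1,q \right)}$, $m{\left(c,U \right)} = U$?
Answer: $3773$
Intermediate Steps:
$A{\left(q \right)} = 7 q$ ($A{\left(q \right)} = q + 6 q = 7 q$)
$A{\left(-11 \right)} \left(-147 + E\right) = 7 \left(-11\right) \left(-147 + 98\right) = \left(-77\right) \left(-49\right) = 3773$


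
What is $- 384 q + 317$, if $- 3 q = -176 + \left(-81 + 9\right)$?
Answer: $-31427$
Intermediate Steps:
$q = \frac{248}{3}$ ($q = - \frac{-176 + \left(-81 + 9\right)}{3} = - \frac{-176 - 72}{3} = \left(- \frac{1}{3}\right) \left(-248\right) = \frac{248}{3} \approx 82.667$)
$- 384 q + 317 = \left(-384\right) \frac{248}{3} + 317 = -31744 + 317 = -31427$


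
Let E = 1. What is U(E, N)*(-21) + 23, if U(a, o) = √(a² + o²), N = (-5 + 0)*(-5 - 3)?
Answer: 23 - 21*√1601 ≈ -817.26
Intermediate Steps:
N = 40 (N = -5*(-8) = 40)
U(E, N)*(-21) + 23 = √(1² + 40²)*(-21) + 23 = √(1 + 1600)*(-21) + 23 = √1601*(-21) + 23 = -21*√1601 + 23 = 23 - 21*√1601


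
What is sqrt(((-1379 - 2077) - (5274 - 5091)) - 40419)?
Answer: I*sqrt(44058) ≈ 209.9*I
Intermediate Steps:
sqrt(((-1379 - 2077) - (5274 - 5091)) - 40419) = sqrt((-3456 - 1*183) - 40419) = sqrt((-3456 - 183) - 40419) = sqrt(-3639 - 40419) = sqrt(-44058) = I*sqrt(44058)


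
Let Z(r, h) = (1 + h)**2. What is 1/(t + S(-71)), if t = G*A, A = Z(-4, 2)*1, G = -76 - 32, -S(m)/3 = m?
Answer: -1/759 ≈ -0.0013175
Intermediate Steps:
S(m) = -3*m
G = -108
A = 9 (A = (1 + 2)**2*1 = 3**2*1 = 9*1 = 9)
t = -972 (t = -108*9 = -972)
1/(t + S(-71)) = 1/(-972 - 3*(-71)) = 1/(-972 + 213) = 1/(-759) = -1/759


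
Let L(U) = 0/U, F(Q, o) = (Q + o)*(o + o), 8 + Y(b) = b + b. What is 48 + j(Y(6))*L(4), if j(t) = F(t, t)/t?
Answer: 48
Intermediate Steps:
Y(b) = -8 + 2*b (Y(b) = -8 + (b + b) = -8 + 2*b)
F(Q, o) = 2*o*(Q + o) (F(Q, o) = (Q + o)*(2*o) = 2*o*(Q + o))
L(U) = 0
j(t) = 4*t (j(t) = (2*t*(t + t))/t = (2*t*(2*t))/t = (4*t²)/t = 4*t)
48 + j(Y(6))*L(4) = 48 + (4*(-8 + 2*6))*0 = 48 + (4*(-8 + 12))*0 = 48 + (4*4)*0 = 48 + 16*0 = 48 + 0 = 48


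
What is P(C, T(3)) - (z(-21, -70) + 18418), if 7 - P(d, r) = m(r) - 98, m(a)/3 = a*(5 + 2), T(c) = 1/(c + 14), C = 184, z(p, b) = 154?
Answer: -313960/17 ≈ -18468.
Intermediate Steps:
T(c) = 1/(14 + c)
m(a) = 21*a (m(a) = 3*(a*(5 + 2)) = 3*(a*7) = 3*(7*a) = 21*a)
P(d, r) = 105 - 21*r (P(d, r) = 7 - (21*r - 98) = 7 - (-98 + 21*r) = 7 + (98 - 21*r) = 105 - 21*r)
P(C, T(3)) - (z(-21, -70) + 18418) = (105 - 21/(14 + 3)) - (154 + 18418) = (105 - 21/17) - 1*18572 = (105 - 21*1/17) - 18572 = (105 - 21/17) - 18572 = 1764/17 - 18572 = -313960/17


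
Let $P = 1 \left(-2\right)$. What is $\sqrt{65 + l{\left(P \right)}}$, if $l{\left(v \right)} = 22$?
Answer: $\sqrt{87} \approx 9.3274$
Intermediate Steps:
$P = -2$
$\sqrt{65 + l{\left(P \right)}} = \sqrt{65 + 22} = \sqrt{87}$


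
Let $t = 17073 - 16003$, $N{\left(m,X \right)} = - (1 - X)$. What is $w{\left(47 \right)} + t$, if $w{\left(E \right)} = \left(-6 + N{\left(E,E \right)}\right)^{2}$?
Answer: $2670$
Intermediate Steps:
$N{\left(m,X \right)} = -1 + X$
$t = 1070$ ($t = 17073 - 16003 = 1070$)
$w{\left(E \right)} = \left(-7 + E\right)^{2}$ ($w{\left(E \right)} = \left(-6 + \left(-1 + E\right)\right)^{2} = \left(-7 + E\right)^{2}$)
$w{\left(47 \right)} + t = \left(-7 + 47\right)^{2} + 1070 = 40^{2} + 1070 = 1600 + 1070 = 2670$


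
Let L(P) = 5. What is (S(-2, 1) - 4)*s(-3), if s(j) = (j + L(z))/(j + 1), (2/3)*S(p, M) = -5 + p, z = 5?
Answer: 29/2 ≈ 14.500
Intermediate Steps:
S(p, M) = -15/2 + 3*p/2 (S(p, M) = 3*(-5 + p)/2 = -15/2 + 3*p/2)
s(j) = (5 + j)/(1 + j) (s(j) = (j + 5)/(j + 1) = (5 + j)/(1 + j))
(S(-2, 1) - 4)*s(-3) = ((-15/2 + (3/2)*(-2)) - 4)*((5 - 3)/(1 - 3)) = ((-15/2 - 3) - 4)*(2/(-2)) = (-21/2 - 4)*(-½*2) = -29/2*(-1) = 29/2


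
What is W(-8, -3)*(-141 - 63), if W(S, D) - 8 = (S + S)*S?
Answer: -27744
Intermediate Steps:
W(S, D) = 8 + 2*S**2 (W(S, D) = 8 + (S + S)*S = 8 + (2*S)*S = 8 + 2*S**2)
W(-8, -3)*(-141 - 63) = (8 + 2*(-8)**2)*(-141 - 63) = (8 + 2*64)*(-204) = (8 + 128)*(-204) = 136*(-204) = -27744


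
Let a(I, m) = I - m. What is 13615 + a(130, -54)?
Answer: 13799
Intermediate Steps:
13615 + a(130, -54) = 13615 + (130 - 1*(-54)) = 13615 + (130 + 54) = 13615 + 184 = 13799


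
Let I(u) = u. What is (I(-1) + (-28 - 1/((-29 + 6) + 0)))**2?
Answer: 443556/529 ≈ 838.48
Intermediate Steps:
(I(-1) + (-28 - 1/((-29 + 6) + 0)))**2 = (-1 + (-28 - 1/((-29 + 6) + 0)))**2 = (-1 + (-28 - 1/(-23 + 0)))**2 = (-1 + (-28 - 1/(-23)))**2 = (-1 + (-28 - 1*(-1/23)))**2 = (-1 + (-28 + 1/23))**2 = (-1 - 643/23)**2 = (-666/23)**2 = 443556/529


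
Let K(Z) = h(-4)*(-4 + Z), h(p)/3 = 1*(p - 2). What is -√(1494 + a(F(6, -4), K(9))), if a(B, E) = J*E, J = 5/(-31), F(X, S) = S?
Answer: -6*√40269/31 ≈ -38.840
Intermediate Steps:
h(p) = -6 + 3*p (h(p) = 3*(1*(p - 2)) = 3*(1*(-2 + p)) = 3*(-2 + p) = -6 + 3*p)
K(Z) = 72 - 18*Z (K(Z) = (-6 + 3*(-4))*(-4 + Z) = (-6 - 12)*(-4 + Z) = -18*(-4 + Z) = 72 - 18*Z)
J = -5/31 (J = 5*(-1/31) = -5/31 ≈ -0.16129)
a(B, E) = -5*E/31
-√(1494 + a(F(6, -4), K(9))) = -√(1494 - 5*(72 - 18*9)/31) = -√(1494 - 5*(72 - 162)/31) = -√(1494 - 5/31*(-90)) = -√(1494 + 450/31) = -√(46764/31) = -6*√40269/31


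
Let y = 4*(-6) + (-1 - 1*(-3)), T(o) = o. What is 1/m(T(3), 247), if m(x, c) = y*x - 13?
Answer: -1/79 ≈ -0.012658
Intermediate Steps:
y = -22 (y = -24 + (-1 + 3) = -24 + 2 = -22)
m(x, c) = -13 - 22*x (m(x, c) = -22*x - 13 = -13 - 22*x)
1/m(T(3), 247) = 1/(-13 - 22*3) = 1/(-13 - 66) = 1/(-79) = -1/79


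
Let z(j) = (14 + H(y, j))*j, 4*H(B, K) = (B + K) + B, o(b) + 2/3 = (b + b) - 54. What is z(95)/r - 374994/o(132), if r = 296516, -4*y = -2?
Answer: -20848305977/11638253 ≈ -1791.4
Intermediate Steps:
o(b) = -164/3 + 2*b (o(b) = -2/3 + ((b + b) - 54) = -2/3 + (2*b - 54) = -2/3 + (-54 + 2*b) = -164/3 + 2*b)
y = 1/2 (y = -1/4*(-2) = 1/2 ≈ 0.50000)
H(B, K) = B/2 + K/4 (H(B, K) = ((B + K) + B)/4 = (K + 2*B)/4 = B/2 + K/4)
z(j) = j*(57/4 + j/4) (z(j) = (14 + ((1/2)*(1/2) + j/4))*j = (14 + (1/4 + j/4))*j = (57/4 + j/4)*j = j*(57/4 + j/4))
z(95)/r - 374994/o(132) = ((1/4)*95*(57 + 95))/296516 - 374994/(-164/3 + 2*132) = ((1/4)*95*152)*(1/296516) - 374994/(-164/3 + 264) = 3610*(1/296516) - 374994/628/3 = 1805/148258 - 374994*3/628 = 1805/148258 - 562491/314 = -20848305977/11638253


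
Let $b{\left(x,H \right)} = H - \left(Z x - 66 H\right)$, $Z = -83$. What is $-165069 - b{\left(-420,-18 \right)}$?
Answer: $-129003$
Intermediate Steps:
$b{\left(x,H \right)} = 67 H + 83 x$ ($b{\left(x,H \right)} = H - \left(- 83 x - 66 H\right) = H + \left(66 H + 83 x\right) = 67 H + 83 x$)
$-165069 - b{\left(-420,-18 \right)} = -165069 - \left(67 \left(-18\right) + 83 \left(-420\right)\right) = -165069 - \left(-1206 - 34860\right) = -165069 - -36066 = -165069 + 36066 = -129003$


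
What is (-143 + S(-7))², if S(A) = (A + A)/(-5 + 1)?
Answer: 77841/4 ≈ 19460.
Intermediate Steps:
S(A) = -A/2 (S(A) = (2*A)/(-4) = (2*A)*(-¼) = -A/2)
(-143 + S(-7))² = (-143 - ½*(-7))² = (-143 + 7/2)² = (-279/2)² = 77841/4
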